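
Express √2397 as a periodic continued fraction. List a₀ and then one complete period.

a₀ = ⌊√2397⌋ = 48.
With m₀=0, d₀=1 and mₖ₊₁ = dₖaₖ − mₖ, dₖ₊₁ = (n − mₖ₊₁²)/dₖ, aₖ₊₁ = ⌊(a₀+mₖ₊₁)/dₖ₊₁⌋:
  k=1: m=48, d=93, a=1
  k=2: m=45, d=4, a=23
  k=3: m=47, d=47, a=2
  k=4: m=47, d=4, a=23
  k=5: m=45, d=93, a=1
  k=6: m=48, d=1, a=96
d=1 and a=2a₀=96 at k=6, so the next step gives (m, d) = (48, 93) again — its k=1 value — and the period has length 6.

[48; 1, 23, 2, 23, 1, 96]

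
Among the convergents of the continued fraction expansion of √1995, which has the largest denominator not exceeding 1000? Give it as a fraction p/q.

35911/804

√1995 = [44; 1, 1, 1, 88, …] (period length 4).
Convergents:
  p_0/q_0 = 44/1
  p_1/q_1 = 45/1
  p_2/q_2 = 89/2
  p_3/q_3 = 134/3
  p_4/q_4 = 11881/266
  p_5/q_5 = 12015/269
  p_6/q_6 = 23896/535
  p_7/q_7 = 35911/804
  p_8/q_8 = 3184064/71287
q_7 = 804 ≤ 1000 < 71287 = q_8, so the answer is 35911/804.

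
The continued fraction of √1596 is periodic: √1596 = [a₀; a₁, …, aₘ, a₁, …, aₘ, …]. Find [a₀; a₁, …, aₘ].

a₀ = ⌊√1596⌋ = 39.
With m₀=0, d₀=1 and mₖ₊₁ = dₖaₖ − mₖ, dₖ₊₁ = (n − mₖ₊₁²)/dₖ, aₖ₊₁ = ⌊(a₀+mₖ₊₁)/dₖ₊₁⌋:
  k=1: m=39, d=75, a=1
  k=2: m=36, d=4, a=18
  k=3: m=36, d=75, a=1
  k=4: m=39, d=1, a=78
d=1 and a=2a₀=78 at k=4, so the next step gives (m, d) = (39, 75) again — its k=1 value — and the period has length 4.

[39; 1, 18, 1, 78]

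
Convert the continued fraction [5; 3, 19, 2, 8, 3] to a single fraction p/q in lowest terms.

Using pₖ = aₖpₖ₋₁ + pₖ₋₂ and qₖ = aₖqₖ₋₁ + qₖ₋₂:
  k=0: a=5, p=5, q=1
  k=1: a=3, p=16, q=3
  k=2: a=19, p=309, q=58
  k=3: a=2, p=634, q=119
  k=4: a=8, p=5381, q=1010
  k=5: a=3, p=16777, q=3149

16777/3149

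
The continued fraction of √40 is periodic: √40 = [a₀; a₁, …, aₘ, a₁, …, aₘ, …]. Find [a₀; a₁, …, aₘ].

[6; 3, 12]

a₀ = ⌊√40⌋ = 6.
With m₀=0, d₀=1 and mₖ₊₁ = dₖaₖ − mₖ, dₖ₊₁ = (n − mₖ₊₁²)/dₖ, aₖ₊₁ = ⌊(a₀+mₖ₊₁)/dₖ₊₁⌋:
  k=1: m=6, d=4, a=3
  k=2: m=6, d=1, a=12
d=1 and a=2a₀=12 at k=2, so the next step gives (m, d) = (6, 4) again — its k=1 value — and the period has length 2.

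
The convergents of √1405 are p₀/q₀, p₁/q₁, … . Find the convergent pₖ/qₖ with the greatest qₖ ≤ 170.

√1405 = [37; 2, 14, 2, 74, …] (period length 4).
Convergents:
  p_0/q_0 = 37/1
  p_1/q_1 = 75/2
  p_2/q_2 = 1087/29
  p_3/q_3 = 2249/60
  p_4/q_4 = 167513/4469
q_3 = 60 ≤ 170 < 4469 = q_4, so the answer is 2249/60.

2249/60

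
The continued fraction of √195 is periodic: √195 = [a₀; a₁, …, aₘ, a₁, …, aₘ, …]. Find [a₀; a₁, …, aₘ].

a₀ = ⌊√195⌋ = 13.
With m₀=0, d₀=1 and mₖ₊₁ = dₖaₖ − mₖ, dₖ₊₁ = (n − mₖ₊₁²)/dₖ, aₖ₊₁ = ⌊(a₀+mₖ₊₁)/dₖ₊₁⌋:
  k=1: m=13, d=26, a=1
  k=2: m=13, d=1, a=26
d=1 and a=2a₀=26 at k=2, so the next step gives (m, d) = (13, 26) again — its k=1 value — and the period has length 2.

[13; 1, 26]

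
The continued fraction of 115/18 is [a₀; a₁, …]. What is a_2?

1

115 = 6·18 + 7   →  a_0 = 6
18 = 2·7 + 4   →  a_1 = 2
7 = 1·4 + 3   →  a_2 = 1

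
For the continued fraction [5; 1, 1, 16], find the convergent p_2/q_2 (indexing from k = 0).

11/2

Using pₖ = aₖpₖ₋₁ + pₖ₋₂, qₖ = aₖqₖ₋₁ + qₖ₋₂ (with p₋₁=1, p₋₂=0, q₋₁=0, q₋₂=1):
  k=0: a=5, p=5, q=1
  k=1: a=1, p=6, q=1
  k=2: a=1, p=11, q=2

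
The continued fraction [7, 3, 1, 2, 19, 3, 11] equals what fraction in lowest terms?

Fold from the inside: start with 11/1.
  3 + 1/11 = 34/11
  19 + 11/34 = 657/34
  2 + 34/657 = 1348/657
  1 + 657/1348 = 2005/1348
  3 + 1348/2005 = 7363/2005
  7 + 2005/7363 = 53546/7363

53546/7363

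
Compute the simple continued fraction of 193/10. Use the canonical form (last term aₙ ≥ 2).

193 = 19*10 + 3
10 = 3*3 + 1
3 = 3*1 + 0  (stop)
So 193/10 = [19; 3, 3].

[19; 3, 3]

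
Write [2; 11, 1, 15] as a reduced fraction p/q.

398/191

Fold from the inside: start with 15/1.
  1 + 1/15 = 16/15
  11 + 15/16 = 191/16
  2 + 16/191 = 398/191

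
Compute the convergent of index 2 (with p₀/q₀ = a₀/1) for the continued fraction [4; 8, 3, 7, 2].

103/25

Using pₖ = aₖpₖ₋₁ + pₖ₋₂, qₖ = aₖqₖ₋₁ + qₖ₋₂ (with p₋₁=1, p₋₂=0, q₋₁=0, q₋₂=1):
  k=0: a=4, p=4, q=1
  k=1: a=8, p=33, q=8
  k=2: a=3, p=103, q=25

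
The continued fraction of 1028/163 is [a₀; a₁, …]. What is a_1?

1028 = 6·163 + 50   →  a_0 = 6
163 = 3·50 + 13   →  a_1 = 3

3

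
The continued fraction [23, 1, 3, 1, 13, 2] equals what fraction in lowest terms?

Fold from the inside: start with 2/1.
  13 + 1/2 = 27/2
  1 + 2/27 = 29/27
  3 + 27/29 = 114/29
  1 + 29/114 = 143/114
  23 + 114/143 = 3403/143

3403/143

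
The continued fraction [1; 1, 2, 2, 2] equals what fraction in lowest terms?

Using pₖ = aₖpₖ₋₁ + pₖ₋₂ and qₖ = aₖqₖ₋₁ + qₖ₋₂:
  k=0: a=1, p=1, q=1
  k=1: a=1, p=2, q=1
  k=2: a=2, p=5, q=3
  k=3: a=2, p=12, q=7
  k=4: a=2, p=29, q=17

29/17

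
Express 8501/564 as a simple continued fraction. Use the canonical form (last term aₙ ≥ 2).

[15; 13, 1, 3, 10]

8501 = 15×564 + 41
564 = 13×41 + 31
41 = 1×31 + 10
31 = 3×10 + 1
10 = 10×1 + 0  (stop)
So 8501/564 = [15; 13, 1, 3, 10].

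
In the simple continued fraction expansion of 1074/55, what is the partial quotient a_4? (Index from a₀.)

1074 = 19·55 + 29   →  a_0 = 19
55 = 1·29 + 26   →  a_1 = 1
29 = 1·26 + 3   →  a_2 = 1
26 = 8·3 + 2   →  a_3 = 8
3 = 1·2 + 1   →  a_4 = 1

1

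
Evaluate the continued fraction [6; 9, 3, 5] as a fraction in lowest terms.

910/149

Using pₖ = aₖpₖ₋₁ + pₖ₋₂ and qₖ = aₖqₖ₋₁ + qₖ₋₂:
  k=0: a=6, p=6, q=1
  k=1: a=9, p=55, q=9
  k=2: a=3, p=171, q=28
  k=3: a=5, p=910, q=149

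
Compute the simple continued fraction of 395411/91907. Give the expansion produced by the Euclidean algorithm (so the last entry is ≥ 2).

[4; 3, 3, 4, 17, 3, 2, 17]

395411 = 4×91907 + 27783
91907 = 3×27783 + 8558
27783 = 3×8558 + 2109
8558 = 4×2109 + 122
2109 = 17×122 + 35
122 = 3×35 + 17
35 = 2×17 + 1
17 = 17×1 + 0  (stop)
So 395411/91907 = [4; 3, 3, 4, 17, 3, 2, 17].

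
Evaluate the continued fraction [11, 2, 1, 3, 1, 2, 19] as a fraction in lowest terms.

Using pₖ = aₖpₖ₋₁ + pₖ₋₂ and qₖ = aₖqₖ₋₁ + qₖ₋₂:
  k=0: a=11, p=11, q=1
  k=1: a=2, p=23, q=2
  k=2: a=1, p=34, q=3
  k=3: a=3, p=125, q=11
  k=4: a=1, p=159, q=14
  k=5: a=2, p=443, q=39
  k=6: a=19, p=8576, q=755

8576/755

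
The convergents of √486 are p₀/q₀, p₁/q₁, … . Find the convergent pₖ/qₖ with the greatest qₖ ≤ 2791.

√486 = [22; 22, 44, …] (period length 2).
Convergents:
  p_0/q_0 = 22/1
  p_1/q_1 = 485/22
  p_2/q_2 = 21362/969
  p_3/q_3 = 470449/21340
q_2 = 969 ≤ 2791 < 21340 = q_3, so the answer is 21362/969.

21362/969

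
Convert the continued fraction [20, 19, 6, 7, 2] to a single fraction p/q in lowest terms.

Fold from the inside: start with 2/1.
  7 + 1/2 = 15/2
  6 + 2/15 = 92/15
  19 + 15/92 = 1763/92
  20 + 92/1763 = 35352/1763

35352/1763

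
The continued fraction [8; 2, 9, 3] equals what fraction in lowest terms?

500/59

Fold from the inside: start with 3/1.
  9 + 1/3 = 28/3
  2 + 3/28 = 59/28
  8 + 28/59 = 500/59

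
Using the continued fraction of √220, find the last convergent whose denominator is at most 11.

89/6

√220 = [14; 1, 4, 1, 28, …] (period length 4).
Convergents:
  p_0/q_0 = 14/1
  p_1/q_1 = 15/1
  p_2/q_2 = 74/5
  p_3/q_3 = 89/6
  p_4/q_4 = 2566/173
q_3 = 6 ≤ 11 < 173 = q_4, so the answer is 89/6.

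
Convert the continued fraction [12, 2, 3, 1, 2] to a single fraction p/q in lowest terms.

311/25

Using pₖ = aₖpₖ₋₁ + pₖ₋₂ and qₖ = aₖqₖ₋₁ + qₖ₋₂:
  k=0: a=12, p=12, q=1
  k=1: a=2, p=25, q=2
  k=2: a=3, p=87, q=7
  k=3: a=1, p=112, q=9
  k=4: a=2, p=311, q=25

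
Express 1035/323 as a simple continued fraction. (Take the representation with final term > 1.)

[3; 4, 1, 8, 2, 3]

1035 = 3*323 + 66
323 = 4*66 + 59
66 = 1*59 + 7
59 = 8*7 + 3
7 = 2*3 + 1
3 = 3*1 + 0  (stop)
So 1035/323 = [3; 4, 1, 8, 2, 3].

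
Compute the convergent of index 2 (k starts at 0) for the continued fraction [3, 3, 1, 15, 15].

13/4

Using pₖ = aₖpₖ₋₁ + pₖ₋₂, qₖ = aₖqₖ₋₁ + qₖ₋₂ (with p₋₁=1, p₋₂=0, q₋₁=0, q₋₂=1):
  k=0: a=3, p=3, q=1
  k=1: a=3, p=10, q=3
  k=2: a=1, p=13, q=4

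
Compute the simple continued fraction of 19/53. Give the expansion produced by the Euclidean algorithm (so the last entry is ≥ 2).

19 = 0·53 + 19
53 = 2·19 + 15
19 = 1·15 + 4
15 = 3·4 + 3
4 = 1·3 + 1
3 = 3·1 + 0  (stop)
So 19/53 = [0; 2, 1, 3, 1, 3].

[0; 2, 1, 3, 1, 3]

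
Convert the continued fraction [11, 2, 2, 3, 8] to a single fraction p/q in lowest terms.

Using pₖ = aₖpₖ₋₁ + pₖ₋₂ and qₖ = aₖqₖ₋₁ + qₖ₋₂:
  k=0: a=11, p=11, q=1
  k=1: a=2, p=23, q=2
  k=2: a=2, p=57, q=5
  k=3: a=3, p=194, q=17
  k=4: a=8, p=1609, q=141

1609/141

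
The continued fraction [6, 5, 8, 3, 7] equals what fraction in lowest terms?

Using pₖ = aₖpₖ₋₁ + pₖ₋₂ and qₖ = aₖqₖ₋₁ + qₖ₋₂:
  k=0: a=6, p=6, q=1
  k=1: a=5, p=31, q=5
  k=2: a=8, p=254, q=41
  k=3: a=3, p=793, q=128
  k=4: a=7, p=5805, q=937

5805/937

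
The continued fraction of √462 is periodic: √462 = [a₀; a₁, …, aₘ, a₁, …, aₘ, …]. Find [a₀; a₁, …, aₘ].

[21; 2, 42]

a₀ = ⌊√462⌋ = 21.
With m₀=0, d₀=1 and mₖ₊₁ = dₖaₖ − mₖ, dₖ₊₁ = (n − mₖ₊₁²)/dₖ, aₖ₊₁ = ⌊(a₀+mₖ₊₁)/dₖ₊₁⌋:
  k=1: m=21, d=21, a=2
  k=2: m=21, d=1, a=42
d=1 and a=2a₀=42 at k=2, so the next step gives (m, d) = (21, 21) again — its k=1 value — and the period has length 2.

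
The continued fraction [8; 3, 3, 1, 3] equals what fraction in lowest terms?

Fold from the inside: start with 3/1.
  1 + 1/3 = 4/3
  3 + 3/4 = 15/4
  3 + 4/15 = 49/15
  8 + 15/49 = 407/49

407/49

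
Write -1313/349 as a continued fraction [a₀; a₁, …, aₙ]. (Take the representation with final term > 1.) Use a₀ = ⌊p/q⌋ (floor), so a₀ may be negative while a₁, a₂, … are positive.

-1313 = -4×349 + 83
349 = 4×83 + 17
83 = 4×17 + 15
17 = 1×15 + 2
15 = 7×2 + 1
2 = 2×1 + 0  (stop)
So -1313/349 = [-4; 4, 4, 1, 7, 2].

[-4; 4, 4, 1, 7, 2]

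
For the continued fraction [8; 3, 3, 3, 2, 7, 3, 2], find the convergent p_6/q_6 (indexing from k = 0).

Using pₖ = aₖpₖ₋₁ + pₖ₋₂, qₖ = aₖqₖ₋₁ + qₖ₋₂ (with p₋₁=1, p₋₂=0, q₋₁=0, q₋₂=1):
  k=0: a=8, p=8, q=1
  k=1: a=3, p=25, q=3
  k=2: a=3, p=83, q=10
  k=3: a=3, p=274, q=33
  k=4: a=2, p=631, q=76
  k=5: a=7, p=4691, q=565
  k=6: a=3, p=14704, q=1771

14704/1771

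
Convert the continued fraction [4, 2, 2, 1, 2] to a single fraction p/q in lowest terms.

Using pₖ = aₖpₖ₋₁ + pₖ₋₂ and qₖ = aₖqₖ₋₁ + qₖ₋₂:
  k=0: a=4, p=4, q=1
  k=1: a=2, p=9, q=2
  k=2: a=2, p=22, q=5
  k=3: a=1, p=31, q=7
  k=4: a=2, p=84, q=19

84/19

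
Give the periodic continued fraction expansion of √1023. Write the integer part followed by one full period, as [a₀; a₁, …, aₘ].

a₀ = ⌊√1023⌋ = 31.
With m₀=0, d₀=1 and mₖ₊₁ = dₖaₖ − mₖ, dₖ₊₁ = (n − mₖ₊₁²)/dₖ, aₖ₊₁ = ⌊(a₀+mₖ₊₁)/dₖ₊₁⌋:
  k=1: m=31, d=62, a=1
  k=2: m=31, d=1, a=62
d=1 and a=2a₀=62 at k=2, so the next step gives (m, d) = (31, 62) again — its k=1 value — and the period has length 2.

[31; 1, 62]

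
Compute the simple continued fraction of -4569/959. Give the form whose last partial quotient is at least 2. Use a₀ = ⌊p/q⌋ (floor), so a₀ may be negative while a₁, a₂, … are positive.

-4569 = -5*959 + 226
959 = 4*226 + 55
226 = 4*55 + 6
55 = 9*6 + 1
6 = 6*1 + 0  (stop)
So -4569/959 = [-5; 4, 4, 9, 6].

[-5; 4, 4, 9, 6]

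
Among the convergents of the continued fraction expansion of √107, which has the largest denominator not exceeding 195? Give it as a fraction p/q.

962/93

√107 = [10; 2, 1, 9, 1, 2, 20, …] (period length 6).
Convergents:
  p_0/q_0 = 10/1
  p_1/q_1 = 21/2
  p_2/q_2 = 31/3
  p_3/q_3 = 300/29
  p_4/q_4 = 331/32
  p_5/q_5 = 962/93
  p_6/q_6 = 19571/1892
q_5 = 93 ≤ 195 < 1892 = q_6, so the answer is 962/93.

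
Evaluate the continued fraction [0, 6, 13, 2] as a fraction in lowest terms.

27/164

Fold from the inside: start with 2/1.
  13 + 1/2 = 27/2
  6 + 2/27 = 164/27
  0 + 27/164 = 27/164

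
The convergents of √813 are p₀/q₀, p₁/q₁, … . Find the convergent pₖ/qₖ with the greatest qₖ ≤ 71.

1112/39

√813 = [28; 1, 1, 18, 1, 1, 56, …] (period length 6).
Convergents:
  p_0/q_0 = 28/1
  p_1/q_1 = 29/1
  p_2/q_2 = 57/2
  p_3/q_3 = 1055/37
  p_4/q_4 = 1112/39
  p_5/q_5 = 2167/76
q_4 = 39 ≤ 71 < 76 = q_5, so the answer is 1112/39.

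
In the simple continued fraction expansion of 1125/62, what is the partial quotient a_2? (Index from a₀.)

1

1125 = 18·62 + 9   →  a_0 = 18
62 = 6·9 + 8   →  a_1 = 6
9 = 1·8 + 1   →  a_2 = 1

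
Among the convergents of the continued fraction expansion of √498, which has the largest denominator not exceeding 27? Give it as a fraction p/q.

√498 = [22; 3, 6, 22, 6, 3, 44, …] (period length 6).
Convergents:
  p_0/q_0 = 22/1
  p_1/q_1 = 67/3
  p_2/q_2 = 424/19
  p_3/q_3 = 9395/421
q_2 = 19 ≤ 27 < 421 = q_3, so the answer is 424/19.

424/19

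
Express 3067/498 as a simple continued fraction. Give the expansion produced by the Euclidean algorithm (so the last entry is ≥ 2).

[6; 6, 3, 3, 2, 3]

3067 = 6·498 + 79
498 = 6·79 + 24
79 = 3·24 + 7
24 = 3·7 + 3
7 = 2·3 + 1
3 = 3·1 + 0  (stop)
So 3067/498 = [6; 6, 3, 3, 2, 3].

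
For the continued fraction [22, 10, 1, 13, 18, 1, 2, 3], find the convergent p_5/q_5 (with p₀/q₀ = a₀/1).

64463/2918

Using pₖ = aₖpₖ₋₁ + pₖ₋₂, qₖ = aₖqₖ₋₁ + qₖ₋₂ (with p₋₁=1, p₋₂=0, q₋₁=0, q₋₂=1):
  k=0: a=22, p=22, q=1
  k=1: a=10, p=221, q=10
  k=2: a=1, p=243, q=11
  k=3: a=13, p=3380, q=153
  k=4: a=18, p=61083, q=2765
  k=5: a=1, p=64463, q=2918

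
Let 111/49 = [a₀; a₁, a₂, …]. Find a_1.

3

111 = 2·49 + 13   →  a_0 = 2
49 = 3·13 + 10   →  a_1 = 3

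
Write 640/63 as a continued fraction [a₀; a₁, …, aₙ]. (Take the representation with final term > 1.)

640 = 10*63 + 10
63 = 6*10 + 3
10 = 3*3 + 1
3 = 3*1 + 0  (stop)
So 640/63 = [10; 6, 3, 3].

[10; 6, 3, 3]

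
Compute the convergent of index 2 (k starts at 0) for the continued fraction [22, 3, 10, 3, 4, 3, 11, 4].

Using pₖ = aₖpₖ₋₁ + pₖ₋₂, qₖ = aₖqₖ₋₁ + qₖ₋₂ (with p₋₁=1, p₋₂=0, q₋₁=0, q₋₂=1):
  k=0: a=22, p=22, q=1
  k=1: a=3, p=67, q=3
  k=2: a=10, p=692, q=31

692/31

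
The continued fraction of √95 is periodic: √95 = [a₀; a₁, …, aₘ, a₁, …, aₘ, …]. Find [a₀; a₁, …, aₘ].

[9; 1, 2, 1, 18]

a₀ = ⌊√95⌋ = 9.
With m₀=0, d₀=1 and mₖ₊₁ = dₖaₖ − mₖ, dₖ₊₁ = (n − mₖ₊₁²)/dₖ, aₖ₊₁ = ⌊(a₀+mₖ₊₁)/dₖ₊₁⌋:
  k=1: m=9, d=14, a=1
  k=2: m=5, d=5, a=2
  k=3: m=5, d=14, a=1
  k=4: m=9, d=1, a=18
d=1 and a=2a₀=18 at k=4, so the next step gives (m, d) = (9, 14) again — its k=1 value — and the period has length 4.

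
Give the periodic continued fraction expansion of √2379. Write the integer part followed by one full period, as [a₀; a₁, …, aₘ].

[48; 1, 3, 2, 3, 1, 96]

a₀ = ⌊√2379⌋ = 48.
With m₀=0, d₀=1 and mₖ₊₁ = dₖaₖ − mₖ, dₖ₊₁ = (n − mₖ₊₁²)/dₖ, aₖ₊₁ = ⌊(a₀+mₖ₊₁)/dₖ₊₁⌋:
  k=1: m=48, d=75, a=1
  k=2: m=27, d=22, a=3
  k=3: m=39, d=39, a=2
  k=4: m=39, d=22, a=3
  k=5: m=27, d=75, a=1
  k=6: m=48, d=1, a=96
d=1 and a=2a₀=96 at k=6, so the next step gives (m, d) = (48, 75) again — its k=1 value — and the period has length 6.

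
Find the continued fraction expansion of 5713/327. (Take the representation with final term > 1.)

[17; 2, 8, 9, 2]

5713 = 17×327 + 154
327 = 2×154 + 19
154 = 8×19 + 2
19 = 9×2 + 1
2 = 2×1 + 0  (stop)
So 5713/327 = [17; 2, 8, 9, 2].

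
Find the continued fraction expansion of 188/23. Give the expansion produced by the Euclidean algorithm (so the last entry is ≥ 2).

[8; 5, 1, 3]

188 = 8*23 + 4
23 = 5*4 + 3
4 = 1*3 + 1
3 = 3*1 + 0  (stop)
So 188/23 = [8; 5, 1, 3].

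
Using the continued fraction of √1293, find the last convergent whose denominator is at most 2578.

√1293 = [35; 1, 22, 1, 70, …] (period length 4).
Convergents:
  p_0/q_0 = 35/1
  p_1/q_1 = 36/1
  p_2/q_2 = 827/23
  p_3/q_3 = 863/24
  p_4/q_4 = 61237/1703
  p_5/q_5 = 62100/1727
  p_6/q_6 = 1427437/39697
q_5 = 1727 ≤ 2578 < 39697 = q_6, so the answer is 62100/1727.

62100/1727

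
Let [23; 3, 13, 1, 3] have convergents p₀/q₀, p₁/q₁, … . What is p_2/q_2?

Using pₖ = aₖpₖ₋₁ + pₖ₋₂, qₖ = aₖqₖ₋₁ + qₖ₋₂ (with p₋₁=1, p₋₂=0, q₋₁=0, q₋₂=1):
  k=0: a=23, p=23, q=1
  k=1: a=3, p=70, q=3
  k=2: a=13, p=933, q=40

933/40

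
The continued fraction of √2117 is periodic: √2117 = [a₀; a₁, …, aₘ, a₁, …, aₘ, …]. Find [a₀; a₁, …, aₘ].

[46; 92]

a₀ = ⌊√2117⌋ = 46.
With m₀=0, d₀=1 and mₖ₊₁ = dₖaₖ − mₖ, dₖ₊₁ = (n − mₖ₊₁²)/dₖ, aₖ₊₁ = ⌊(a₀+mₖ₊₁)/dₖ₊₁⌋:
  k=1: m=46, d=1, a=92
d=1 and a=2a₀=92 at k=1, so the next step gives (m, d) = (46, 1) again — its k=1 value — and the period has length 1.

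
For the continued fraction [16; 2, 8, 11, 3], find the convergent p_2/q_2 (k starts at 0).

Using pₖ = aₖpₖ₋₁ + pₖ₋₂, qₖ = aₖqₖ₋₁ + qₖ₋₂ (with p₋₁=1, p₋₂=0, q₋₁=0, q₋₂=1):
  k=0: a=16, p=16, q=1
  k=1: a=2, p=33, q=2
  k=2: a=8, p=280, q=17

280/17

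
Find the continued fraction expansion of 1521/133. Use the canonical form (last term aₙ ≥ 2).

1521 = 11*133 + 58
133 = 2*58 + 17
58 = 3*17 + 7
17 = 2*7 + 3
7 = 2*3 + 1
3 = 3*1 + 0  (stop)
So 1521/133 = [11; 2, 3, 2, 2, 3].

[11; 2, 3, 2, 2, 3]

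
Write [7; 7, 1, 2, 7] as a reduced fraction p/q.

Using pₖ = aₖpₖ₋₁ + pₖ₋₂ and qₖ = aₖqₖ₋₁ + qₖ₋₂:
  k=0: a=7, p=7, q=1
  k=1: a=7, p=50, q=7
  k=2: a=1, p=57, q=8
  k=3: a=2, p=164, q=23
  k=4: a=7, p=1205, q=169

1205/169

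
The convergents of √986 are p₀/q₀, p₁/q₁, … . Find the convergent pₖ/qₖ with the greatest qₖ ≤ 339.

9797/312

√986 = [31; 2, 2, 62, …] (period length 3).
Convergents:
  p_0/q_0 = 31/1
  p_1/q_1 = 63/2
  p_2/q_2 = 157/5
  p_3/q_3 = 9797/312
  p_4/q_4 = 19751/629
q_3 = 312 ≤ 339 < 629 = q_4, so the answer is 9797/312.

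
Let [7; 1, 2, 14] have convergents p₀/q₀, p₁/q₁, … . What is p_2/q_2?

23/3

Using pₖ = aₖpₖ₋₁ + pₖ₋₂, qₖ = aₖqₖ₋₁ + qₖ₋₂ (with p₋₁=1, p₋₂=0, q₋₁=0, q₋₂=1):
  k=0: a=7, p=7, q=1
  k=1: a=1, p=8, q=1
  k=2: a=2, p=23, q=3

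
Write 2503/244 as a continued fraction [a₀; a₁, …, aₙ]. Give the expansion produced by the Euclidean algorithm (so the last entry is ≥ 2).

2503 = 10·244 + 63
244 = 3·63 + 55
63 = 1·55 + 8
55 = 6·8 + 7
8 = 1·7 + 1
7 = 7·1 + 0  (stop)
So 2503/244 = [10; 3, 1, 6, 1, 7].

[10; 3, 1, 6, 1, 7]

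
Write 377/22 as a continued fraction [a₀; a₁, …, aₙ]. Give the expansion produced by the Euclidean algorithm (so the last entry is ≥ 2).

377 = 17*22 + 3
22 = 7*3 + 1
3 = 3*1 + 0  (stop)
So 377/22 = [17; 7, 3].

[17; 7, 3]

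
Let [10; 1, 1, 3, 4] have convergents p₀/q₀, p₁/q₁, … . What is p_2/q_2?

21/2

Using pₖ = aₖpₖ₋₁ + pₖ₋₂, qₖ = aₖqₖ₋₁ + qₖ₋₂ (with p₋₁=1, p₋₂=0, q₋₁=0, q₋₂=1):
  k=0: a=10, p=10, q=1
  k=1: a=1, p=11, q=1
  k=2: a=1, p=21, q=2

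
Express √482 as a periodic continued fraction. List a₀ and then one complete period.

a₀ = ⌊√482⌋ = 21.
With m₀=0, d₀=1 and mₖ₊₁ = dₖaₖ − mₖ, dₖ₊₁ = (n − mₖ₊₁²)/dₖ, aₖ₊₁ = ⌊(a₀+mₖ₊₁)/dₖ₊₁⌋:
  k=1: m=21, d=41, a=1
  k=2: m=20, d=2, a=20
  k=3: m=20, d=41, a=1
  k=4: m=21, d=1, a=42
d=1 and a=2a₀=42 at k=4, so the next step gives (m, d) = (21, 41) again — its k=1 value — and the period has length 4.

[21; 1, 20, 1, 42]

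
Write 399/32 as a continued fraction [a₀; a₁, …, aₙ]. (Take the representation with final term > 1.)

[12; 2, 7, 2]

399 = 12*32 + 15
32 = 2*15 + 2
15 = 7*2 + 1
2 = 2*1 + 0  (stop)
So 399/32 = [12; 2, 7, 2].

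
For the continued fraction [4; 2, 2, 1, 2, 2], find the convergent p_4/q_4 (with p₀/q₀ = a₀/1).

Using pₖ = aₖpₖ₋₁ + pₖ₋₂, qₖ = aₖqₖ₋₁ + qₖ₋₂ (with p₋₁=1, p₋₂=0, q₋₁=0, q₋₂=1):
  k=0: a=4, p=4, q=1
  k=1: a=2, p=9, q=2
  k=2: a=2, p=22, q=5
  k=3: a=1, p=31, q=7
  k=4: a=2, p=84, q=19

84/19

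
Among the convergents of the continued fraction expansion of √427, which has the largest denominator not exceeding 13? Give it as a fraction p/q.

√427 = [20; 1, 1, 1, 40, …] (period length 4).
Convergents:
  p_0/q_0 = 20/1
  p_1/q_1 = 21/1
  p_2/q_2 = 41/2
  p_3/q_3 = 62/3
  p_4/q_4 = 2521/122
q_3 = 3 ≤ 13 < 122 = q_4, so the answer is 62/3.

62/3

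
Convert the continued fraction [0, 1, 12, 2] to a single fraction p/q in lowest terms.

25/27

Using pₖ = aₖpₖ₋₁ + pₖ₋₂ and qₖ = aₖqₖ₋₁ + qₖ₋₂:
  k=0: a=0, p=0, q=1
  k=1: a=1, p=1, q=1
  k=2: a=12, p=12, q=13
  k=3: a=2, p=25, q=27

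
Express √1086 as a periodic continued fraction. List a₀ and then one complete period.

a₀ = ⌊√1086⌋ = 32.
With m₀=0, d₀=1 and mₖ₊₁ = dₖaₖ − mₖ, dₖ₊₁ = (n − mₖ₊₁²)/dₖ, aₖ₊₁ = ⌊(a₀+mₖ₊₁)/dₖ₊₁⌋:
  k=1: m=32, d=62, a=1
  k=2: m=30, d=3, a=20
  k=3: m=30, d=62, a=1
  k=4: m=32, d=1, a=64
d=1 and a=2a₀=64 at k=4, so the next step gives (m, d) = (32, 62) again — its k=1 value — and the period has length 4.

[32; 1, 20, 1, 64]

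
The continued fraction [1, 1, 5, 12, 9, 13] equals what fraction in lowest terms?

15955/8692

Using pₖ = aₖpₖ₋₁ + pₖ₋₂ and qₖ = aₖqₖ₋₁ + qₖ₋₂:
  k=0: a=1, p=1, q=1
  k=1: a=1, p=2, q=1
  k=2: a=5, p=11, q=6
  k=3: a=12, p=134, q=73
  k=4: a=9, p=1217, q=663
  k=5: a=13, p=15955, q=8692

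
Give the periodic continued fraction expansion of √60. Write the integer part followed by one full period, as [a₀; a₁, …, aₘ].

[7; 1, 2, 1, 14]

a₀ = ⌊√60⌋ = 7.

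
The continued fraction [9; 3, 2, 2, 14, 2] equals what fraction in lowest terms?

4712/507

Fold from the inside: start with 2/1.
  14 + 1/2 = 29/2
  2 + 2/29 = 60/29
  2 + 29/60 = 149/60
  3 + 60/149 = 507/149
  9 + 149/507 = 4712/507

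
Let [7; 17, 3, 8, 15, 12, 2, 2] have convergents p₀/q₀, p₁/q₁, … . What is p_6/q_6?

1161287/164541

Using pₖ = aₖpₖ₋₁ + pₖ₋₂, qₖ = aₖqₖ₋₁ + qₖ₋₂ (with p₋₁=1, p₋₂=0, q₋₁=0, q₋₂=1):
  k=0: a=7, p=7, q=1
  k=1: a=17, p=120, q=17
  k=2: a=3, p=367, q=52
  k=3: a=8, p=3056, q=433
  k=4: a=15, p=46207, q=6547
  k=5: a=12, p=557540, q=78997
  k=6: a=2, p=1161287, q=164541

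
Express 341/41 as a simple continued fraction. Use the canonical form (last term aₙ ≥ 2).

[8; 3, 6, 2]

341 = 8×41 + 13
41 = 3×13 + 2
13 = 6×2 + 1
2 = 2×1 + 0  (stop)
So 341/41 = [8; 3, 6, 2].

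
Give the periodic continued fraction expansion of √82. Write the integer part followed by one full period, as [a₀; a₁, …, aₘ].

a₀ = ⌊√82⌋ = 9.
With m₀=0, d₀=1 and mₖ₊₁ = dₖaₖ − mₖ, dₖ₊₁ = (n − mₖ₊₁²)/dₖ, aₖ₊₁ = ⌊(a₀+mₖ₊₁)/dₖ₊₁⌋:
  k=1: m=9, d=1, a=18
d=1 and a=2a₀=18 at k=1, so the next step gives (m, d) = (9, 1) again — its k=1 value — and the period has length 1.

[9; 18]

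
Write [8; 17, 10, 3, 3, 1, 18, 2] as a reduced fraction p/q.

Using pₖ = aₖpₖ₋₁ + pₖ₋₂ and qₖ = aₖqₖ₋₁ + qₖ₋₂:
  k=0: a=8, p=8, q=1
  k=1: a=17, p=137, q=17
  k=2: a=10, p=1378, q=171
  k=3: a=3, p=4271, q=530
  k=4: a=3, p=14191, q=1761
  k=5: a=1, p=18462, q=2291
  k=6: a=18, p=346507, q=42999
  k=7: a=2, p=711476, q=88289

711476/88289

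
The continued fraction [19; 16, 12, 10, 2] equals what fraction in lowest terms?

Using pₖ = aₖpₖ₋₁ + pₖ₋₂ and qₖ = aₖqₖ₋₁ + qₖ₋₂:
  k=0: a=19, p=19, q=1
  k=1: a=16, p=305, q=16
  k=2: a=12, p=3679, q=193
  k=3: a=10, p=37095, q=1946
  k=4: a=2, p=77869, q=4085

77869/4085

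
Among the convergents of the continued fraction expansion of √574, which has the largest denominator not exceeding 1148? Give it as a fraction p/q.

√574 = [23; 1, 22, 1, 46, …] (period length 4).
Convergents:
  p_0/q_0 = 23/1
  p_1/q_1 = 24/1
  p_2/q_2 = 551/23
  p_3/q_3 = 575/24
  p_4/q_4 = 27001/1127
  p_5/q_5 = 27576/1151
q_4 = 1127 ≤ 1148 < 1151 = q_5, so the answer is 27001/1127.

27001/1127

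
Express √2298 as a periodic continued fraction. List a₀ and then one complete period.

[47; 1, 14, 1, 94]

a₀ = ⌊√2298⌋ = 47.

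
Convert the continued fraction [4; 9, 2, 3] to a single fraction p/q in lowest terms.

Fold from the inside: start with 3/1.
  2 + 1/3 = 7/3
  9 + 3/7 = 66/7
  4 + 7/66 = 271/66

271/66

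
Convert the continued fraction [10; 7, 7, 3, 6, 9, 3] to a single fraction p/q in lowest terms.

286428/28247

Fold from the inside: start with 3/1.
  9 + 1/3 = 28/3
  6 + 3/28 = 171/28
  3 + 28/171 = 541/171
  7 + 171/541 = 3958/541
  7 + 541/3958 = 28247/3958
  10 + 3958/28247 = 286428/28247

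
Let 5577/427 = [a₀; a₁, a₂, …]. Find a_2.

2

5577 = 13·427 + 26   →  a_0 = 13
427 = 16·26 + 11   →  a_1 = 16
26 = 2·11 + 4   →  a_2 = 2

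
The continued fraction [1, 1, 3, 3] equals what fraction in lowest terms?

Using pₖ = aₖpₖ₋₁ + pₖ₋₂ and qₖ = aₖqₖ₋₁ + qₖ₋₂:
  k=0: a=1, p=1, q=1
  k=1: a=1, p=2, q=1
  k=2: a=3, p=7, q=4
  k=3: a=3, p=23, q=13

23/13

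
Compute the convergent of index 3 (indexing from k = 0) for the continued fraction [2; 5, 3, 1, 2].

46/21

Using pₖ = aₖpₖ₋₁ + pₖ₋₂, qₖ = aₖqₖ₋₁ + qₖ₋₂ (with p₋₁=1, p₋₂=0, q₋₁=0, q₋₂=1):
  k=0: a=2, p=2, q=1
  k=1: a=5, p=11, q=5
  k=2: a=3, p=35, q=16
  k=3: a=1, p=46, q=21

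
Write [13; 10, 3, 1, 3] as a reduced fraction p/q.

Fold from the inside: start with 3/1.
  1 + 1/3 = 4/3
  3 + 3/4 = 15/4
  10 + 4/15 = 154/15
  13 + 15/154 = 2017/154

2017/154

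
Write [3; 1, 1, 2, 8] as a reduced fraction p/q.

Fold from the inside: start with 8/1.
  2 + 1/8 = 17/8
  1 + 8/17 = 25/17
  1 + 17/25 = 42/25
  3 + 25/42 = 151/42

151/42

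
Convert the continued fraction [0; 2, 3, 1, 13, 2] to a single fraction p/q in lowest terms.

114/257

Fold from the inside: start with 2/1.
  13 + 1/2 = 27/2
  1 + 2/27 = 29/27
  3 + 27/29 = 114/29
  2 + 29/114 = 257/114
  0 + 114/257 = 114/257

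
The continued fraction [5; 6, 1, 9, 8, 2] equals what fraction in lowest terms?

Using pₖ = aₖpₖ₋₁ + pₖ₋₂ and qₖ = aₖqₖ₋₁ + qₖ₋₂:
  k=0: a=5, p=5, q=1
  k=1: a=6, p=31, q=6
  k=2: a=1, p=36, q=7
  k=3: a=9, p=355, q=69
  k=4: a=8, p=2876, q=559
  k=5: a=2, p=6107, q=1187

6107/1187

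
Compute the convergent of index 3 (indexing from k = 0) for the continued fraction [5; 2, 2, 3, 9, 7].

92/17

Using pₖ = aₖpₖ₋₁ + pₖ₋₂, qₖ = aₖqₖ₋₁ + qₖ₋₂ (with p₋₁=1, p₋₂=0, q₋₁=0, q₋₂=1):
  k=0: a=5, p=5, q=1
  k=1: a=2, p=11, q=2
  k=2: a=2, p=27, q=5
  k=3: a=3, p=92, q=17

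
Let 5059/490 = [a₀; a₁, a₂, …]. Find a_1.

3

5059 = 10·490 + 159   →  a_0 = 10
490 = 3·159 + 13   →  a_1 = 3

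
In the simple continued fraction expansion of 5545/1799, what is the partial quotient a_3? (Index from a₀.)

2

5545 = 3·1799 + 148   →  a_0 = 3
1799 = 12·148 + 23   →  a_1 = 12
148 = 6·23 + 10   →  a_2 = 6
23 = 2·10 + 3   →  a_3 = 2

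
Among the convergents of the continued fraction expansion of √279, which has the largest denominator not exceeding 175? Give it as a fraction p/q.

1520/91

√279 = [16; 1, 2, 2, 1, 2, 2, 1, 32, …] (period length 8).
Convergents:
  p_0/q_0 = 16/1
  p_1/q_1 = 17/1
  p_2/q_2 = 50/3
  p_3/q_3 = 117/7
  p_4/q_4 = 167/10
  p_5/q_5 = 451/27
  p_6/q_6 = 1069/64
  p_7/q_7 = 1520/91
  p_8/q_8 = 49709/2976
q_7 = 91 ≤ 175 < 2976 = q_8, so the answer is 1520/91.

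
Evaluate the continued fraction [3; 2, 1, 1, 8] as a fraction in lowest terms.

146/43

Using pₖ = aₖpₖ₋₁ + pₖ₋₂ and qₖ = aₖqₖ₋₁ + qₖ₋₂:
  k=0: a=3, p=3, q=1
  k=1: a=2, p=7, q=2
  k=2: a=1, p=10, q=3
  k=3: a=1, p=17, q=5
  k=4: a=8, p=146, q=43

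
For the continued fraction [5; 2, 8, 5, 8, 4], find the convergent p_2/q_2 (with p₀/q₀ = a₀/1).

Using pₖ = aₖpₖ₋₁ + pₖ₋₂, qₖ = aₖqₖ₋₁ + qₖ₋₂ (with p₋₁=1, p₋₂=0, q₋₁=0, q₋₂=1):
  k=0: a=5, p=5, q=1
  k=1: a=2, p=11, q=2
  k=2: a=8, p=93, q=17

93/17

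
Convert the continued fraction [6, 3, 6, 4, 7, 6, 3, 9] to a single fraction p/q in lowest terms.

Fold from the inside: start with 9/1.
  3 + 1/9 = 28/9
  6 + 9/28 = 177/28
  7 + 28/177 = 1267/177
  4 + 177/1267 = 5245/1267
  6 + 1267/5245 = 32737/5245
  3 + 5245/32737 = 103456/32737
  6 + 32737/103456 = 653473/103456

653473/103456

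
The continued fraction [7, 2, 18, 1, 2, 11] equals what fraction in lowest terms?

Using pₖ = aₖpₖ₋₁ + pₖ₋₂ and qₖ = aₖqₖ₋₁ + qₖ₋₂:
  k=0: a=7, p=7, q=1
  k=1: a=2, p=15, q=2
  k=2: a=18, p=277, q=37
  k=3: a=1, p=292, q=39
  k=4: a=2, p=861, q=115
  k=5: a=11, p=9763, q=1304

9763/1304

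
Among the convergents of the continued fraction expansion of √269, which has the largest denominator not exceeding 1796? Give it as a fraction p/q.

√269 = [16; 2, 2, 32, …] (period length 3).
Convergents:
  p_0/q_0 = 16/1
  p_1/q_1 = 33/2
  p_2/q_2 = 82/5
  p_3/q_3 = 2657/162
  p_4/q_4 = 5396/329
  p_5/q_5 = 13449/820
  p_6/q_6 = 435764/26569
q_5 = 820 ≤ 1796 < 26569 = q_6, so the answer is 13449/820.

13449/820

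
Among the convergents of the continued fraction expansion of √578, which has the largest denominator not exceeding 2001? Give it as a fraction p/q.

√578 = [24; 24, 48, …] (period length 2).
Convergents:
  p_0/q_0 = 24/1
  p_1/q_1 = 577/24
  p_2/q_2 = 27720/1153
  p_3/q_3 = 665857/27696
q_2 = 1153 ≤ 2001 < 27696 = q_3, so the answer is 27720/1153.

27720/1153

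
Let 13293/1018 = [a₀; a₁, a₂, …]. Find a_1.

17

13293 = 13·1018 + 59   →  a_0 = 13
1018 = 17·59 + 15   →  a_1 = 17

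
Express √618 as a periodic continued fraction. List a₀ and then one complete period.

a₀ = ⌊√618⌋ = 24.

[24; 1, 6, 8, 6, 1, 48]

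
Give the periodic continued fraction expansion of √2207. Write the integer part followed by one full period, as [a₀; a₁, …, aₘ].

[46; 1, 45, 1, 92]

a₀ = ⌊√2207⌋ = 46.
With m₀=0, d₀=1 and mₖ₊₁ = dₖaₖ − mₖ, dₖ₊₁ = (n − mₖ₊₁²)/dₖ, aₖ₊₁ = ⌊(a₀+mₖ₊₁)/dₖ₊₁⌋:
  k=1: m=46, d=91, a=1
  k=2: m=45, d=2, a=45
  k=3: m=45, d=91, a=1
  k=4: m=46, d=1, a=92
d=1 and a=2a₀=92 at k=4, so the next step gives (m, d) = (46, 91) again — its k=1 value — and the period has length 4.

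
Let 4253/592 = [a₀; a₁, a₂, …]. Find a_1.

5

4253 = 7·592 + 109   →  a_0 = 7
592 = 5·109 + 47   →  a_1 = 5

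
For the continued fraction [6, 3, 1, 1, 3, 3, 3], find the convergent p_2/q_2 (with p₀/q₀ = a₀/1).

25/4

Using pₖ = aₖpₖ₋₁ + pₖ₋₂, qₖ = aₖqₖ₋₁ + qₖ₋₂ (with p₋₁=1, p₋₂=0, q₋₁=0, q₋₂=1):
  k=0: a=6, p=6, q=1
  k=1: a=3, p=19, q=3
  k=2: a=1, p=25, q=4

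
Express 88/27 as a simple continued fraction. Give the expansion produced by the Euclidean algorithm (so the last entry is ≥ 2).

88 = 3·27 + 7
27 = 3·7 + 6
7 = 1·6 + 1
6 = 6·1 + 0  (stop)
So 88/27 = [3; 3, 1, 6].

[3; 3, 1, 6]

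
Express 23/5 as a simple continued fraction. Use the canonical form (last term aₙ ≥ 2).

[4; 1, 1, 2]

23 = 4*5 + 3
5 = 1*3 + 2
3 = 1*2 + 1
2 = 2*1 + 0  (stop)
So 23/5 = [4; 1, 1, 2].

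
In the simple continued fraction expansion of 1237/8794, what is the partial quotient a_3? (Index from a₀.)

1237 = 0·8794 + 1237   →  a_0 = 0
8794 = 7·1237 + 135   →  a_1 = 7
1237 = 9·135 + 22   →  a_2 = 9
135 = 6·22 + 3   →  a_3 = 6

6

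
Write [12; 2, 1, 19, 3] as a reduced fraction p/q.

2221/180

Fold from the inside: start with 3/1.
  19 + 1/3 = 58/3
  1 + 3/58 = 61/58
  2 + 58/61 = 180/61
  12 + 61/180 = 2221/180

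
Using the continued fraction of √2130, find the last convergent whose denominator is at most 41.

√2130 = [46; 6, 1, 1, 2, 1, 1, 6, 92, …] (period length 8).
Convergents:
  p_0/q_0 = 46/1
  p_1/q_1 = 277/6
  p_2/q_2 = 323/7
  p_3/q_3 = 600/13
  p_4/q_4 = 1523/33
  p_5/q_5 = 2123/46
q_4 = 33 ≤ 41 < 46 = q_5, so the answer is 1523/33.

1523/33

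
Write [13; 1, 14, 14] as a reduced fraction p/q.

2940/211

Using pₖ = aₖpₖ₋₁ + pₖ₋₂ and qₖ = aₖqₖ₋₁ + qₖ₋₂:
  k=0: a=13, p=13, q=1
  k=1: a=1, p=14, q=1
  k=2: a=14, p=209, q=15
  k=3: a=14, p=2940, q=211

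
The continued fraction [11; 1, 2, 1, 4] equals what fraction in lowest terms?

223/19

Using pₖ = aₖpₖ₋₁ + pₖ₋₂ and qₖ = aₖqₖ₋₁ + qₖ₋₂:
  k=0: a=11, p=11, q=1
  k=1: a=1, p=12, q=1
  k=2: a=2, p=35, q=3
  k=3: a=1, p=47, q=4
  k=4: a=4, p=223, q=19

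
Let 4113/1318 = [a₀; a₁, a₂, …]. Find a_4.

4113 = 3·1318 + 159   →  a_0 = 3
1318 = 8·159 + 46   →  a_1 = 8
159 = 3·46 + 21   →  a_2 = 3
46 = 2·21 + 4   →  a_3 = 2
21 = 5·4 + 1   →  a_4 = 5

5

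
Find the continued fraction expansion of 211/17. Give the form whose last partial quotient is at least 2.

211 = 12·17 + 7
17 = 2·7 + 3
7 = 2·3 + 1
3 = 3·1 + 0  (stop)
So 211/17 = [12; 2, 2, 3].

[12; 2, 2, 3]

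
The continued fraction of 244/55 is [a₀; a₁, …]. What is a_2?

244 = 4·55 + 24   →  a_0 = 4
55 = 2·24 + 7   →  a_1 = 2
24 = 3·7 + 3   →  a_2 = 3

3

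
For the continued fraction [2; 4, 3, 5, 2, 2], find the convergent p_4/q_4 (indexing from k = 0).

337/151

Using pₖ = aₖpₖ₋₁ + pₖ₋₂, qₖ = aₖqₖ₋₁ + qₖ₋₂ (with p₋₁=1, p₋₂=0, q₋₁=0, q₋₂=1):
  k=0: a=2, p=2, q=1
  k=1: a=4, p=9, q=4
  k=2: a=3, p=29, q=13
  k=3: a=5, p=154, q=69
  k=4: a=2, p=337, q=151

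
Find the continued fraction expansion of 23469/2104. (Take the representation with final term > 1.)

[11; 6, 2, 9, 17]

23469 = 11*2104 + 325
2104 = 6*325 + 154
325 = 2*154 + 17
154 = 9*17 + 1
17 = 17*1 + 0  (stop)
So 23469/2104 = [11; 6, 2, 9, 17].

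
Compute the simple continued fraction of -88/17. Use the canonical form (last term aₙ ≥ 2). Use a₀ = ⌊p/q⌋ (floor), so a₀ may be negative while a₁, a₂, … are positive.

-88 = -6*17 + 14
17 = 1*14 + 3
14 = 4*3 + 2
3 = 1*2 + 1
2 = 2*1 + 0  (stop)
So -88/17 = [-6; 1, 4, 1, 2].

[-6; 1, 4, 1, 2]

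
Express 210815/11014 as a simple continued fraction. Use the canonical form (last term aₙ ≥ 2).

210815 = 19×11014 + 1549
11014 = 7×1549 + 171
1549 = 9×171 + 10
171 = 17×10 + 1
10 = 10×1 + 0  (stop)
So 210815/11014 = [19; 7, 9, 17, 10].

[19; 7, 9, 17, 10]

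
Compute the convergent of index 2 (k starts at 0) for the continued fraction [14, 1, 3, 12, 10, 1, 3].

59/4

Using pₖ = aₖpₖ₋₁ + pₖ₋₂, qₖ = aₖqₖ₋₁ + qₖ₋₂ (with p₋₁=1, p₋₂=0, q₋₁=0, q₋₂=1):
  k=0: a=14, p=14, q=1
  k=1: a=1, p=15, q=1
  k=2: a=3, p=59, q=4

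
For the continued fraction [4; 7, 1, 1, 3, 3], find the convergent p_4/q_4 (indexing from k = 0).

Using pₖ = aₖpₖ₋₁ + pₖ₋₂, qₖ = aₖqₖ₋₁ + qₖ₋₂ (with p₋₁=1, p₋₂=0, q₋₁=0, q₋₂=1):
  k=0: a=4, p=4, q=1
  k=1: a=7, p=29, q=7
  k=2: a=1, p=33, q=8
  k=3: a=1, p=62, q=15
  k=4: a=3, p=219, q=53

219/53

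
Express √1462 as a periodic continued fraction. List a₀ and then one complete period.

a₀ = ⌊√1462⌋ = 38.
With m₀=0, d₀=1 and mₖ₊₁ = dₖaₖ − mₖ, dₖ₊₁ = (n − mₖ₊₁²)/dₖ, aₖ₊₁ = ⌊(a₀+mₖ₊₁)/dₖ₊₁⌋:
  k=1: m=38, d=18, a=4
  k=2: m=34, d=17, a=4
  k=3: m=34, d=18, a=4
  k=4: m=38, d=1, a=76
d=1 and a=2a₀=76 at k=4, so the next step gives (m, d) = (38, 18) again — its k=1 value — and the period has length 4.

[38; 4, 4, 4, 76]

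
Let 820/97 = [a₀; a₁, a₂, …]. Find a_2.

820 = 8·97 + 44   →  a_0 = 8
97 = 2·44 + 9   →  a_1 = 2
44 = 4·9 + 8   →  a_2 = 4

4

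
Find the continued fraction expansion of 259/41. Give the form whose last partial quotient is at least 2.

259 = 6*41 + 13
41 = 3*13 + 2
13 = 6*2 + 1
2 = 2*1 + 0  (stop)
So 259/41 = [6; 3, 6, 2].

[6; 3, 6, 2]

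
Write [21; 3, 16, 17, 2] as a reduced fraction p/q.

36703/1721

Using pₖ = aₖpₖ₋₁ + pₖ₋₂ and qₖ = aₖqₖ₋₁ + qₖ₋₂:
  k=0: a=21, p=21, q=1
  k=1: a=3, p=64, q=3
  k=2: a=16, p=1045, q=49
  k=3: a=17, p=17829, q=836
  k=4: a=2, p=36703, q=1721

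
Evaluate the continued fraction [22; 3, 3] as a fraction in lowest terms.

Using pₖ = aₖpₖ₋₁ + pₖ₋₂ and qₖ = aₖqₖ₋₁ + qₖ₋₂:
  k=0: a=22, p=22, q=1
  k=1: a=3, p=67, q=3
  k=2: a=3, p=223, q=10

223/10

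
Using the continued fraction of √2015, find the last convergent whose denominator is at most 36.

404/9

√2015 = [44; 1, 7, 1, 88, …] (period length 4).
Convergents:
  p_0/q_0 = 44/1
  p_1/q_1 = 45/1
  p_2/q_2 = 359/8
  p_3/q_3 = 404/9
  p_4/q_4 = 35911/800
q_3 = 9 ≤ 36 < 800 = q_4, so the answer is 404/9.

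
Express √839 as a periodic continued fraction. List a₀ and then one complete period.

[28; 1, 27, 1, 56]

a₀ = ⌊√839⌋ = 28.
With m₀=0, d₀=1 and mₖ₊₁ = dₖaₖ − mₖ, dₖ₊₁ = (n − mₖ₊₁²)/dₖ, aₖ₊₁ = ⌊(a₀+mₖ₊₁)/dₖ₊₁⌋:
  k=1: m=28, d=55, a=1
  k=2: m=27, d=2, a=27
  k=3: m=27, d=55, a=1
  k=4: m=28, d=1, a=56
d=1 and a=2a₀=56 at k=4, so the next step gives (m, d) = (28, 55) again — its k=1 value — and the period has length 4.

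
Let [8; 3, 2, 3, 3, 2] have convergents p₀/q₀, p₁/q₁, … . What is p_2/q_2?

Using pₖ = aₖpₖ₋₁ + pₖ₋₂, qₖ = aₖqₖ₋₁ + qₖ₋₂ (with p₋₁=1, p₋₂=0, q₋₁=0, q₋₂=1):
  k=0: a=8, p=8, q=1
  k=1: a=3, p=25, q=3
  k=2: a=2, p=58, q=7

58/7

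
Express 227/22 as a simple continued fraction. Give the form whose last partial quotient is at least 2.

227 = 10·22 + 7
22 = 3·7 + 1
7 = 7·1 + 0  (stop)
So 227/22 = [10; 3, 7].

[10; 3, 7]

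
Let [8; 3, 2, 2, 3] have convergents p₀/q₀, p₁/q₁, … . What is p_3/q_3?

141/17

Using pₖ = aₖpₖ₋₁ + pₖ₋₂, qₖ = aₖqₖ₋₁ + qₖ₋₂ (with p₋₁=1, p₋₂=0, q₋₁=0, q₋₂=1):
  k=0: a=8, p=8, q=1
  k=1: a=3, p=25, q=3
  k=2: a=2, p=58, q=7
  k=3: a=2, p=141, q=17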